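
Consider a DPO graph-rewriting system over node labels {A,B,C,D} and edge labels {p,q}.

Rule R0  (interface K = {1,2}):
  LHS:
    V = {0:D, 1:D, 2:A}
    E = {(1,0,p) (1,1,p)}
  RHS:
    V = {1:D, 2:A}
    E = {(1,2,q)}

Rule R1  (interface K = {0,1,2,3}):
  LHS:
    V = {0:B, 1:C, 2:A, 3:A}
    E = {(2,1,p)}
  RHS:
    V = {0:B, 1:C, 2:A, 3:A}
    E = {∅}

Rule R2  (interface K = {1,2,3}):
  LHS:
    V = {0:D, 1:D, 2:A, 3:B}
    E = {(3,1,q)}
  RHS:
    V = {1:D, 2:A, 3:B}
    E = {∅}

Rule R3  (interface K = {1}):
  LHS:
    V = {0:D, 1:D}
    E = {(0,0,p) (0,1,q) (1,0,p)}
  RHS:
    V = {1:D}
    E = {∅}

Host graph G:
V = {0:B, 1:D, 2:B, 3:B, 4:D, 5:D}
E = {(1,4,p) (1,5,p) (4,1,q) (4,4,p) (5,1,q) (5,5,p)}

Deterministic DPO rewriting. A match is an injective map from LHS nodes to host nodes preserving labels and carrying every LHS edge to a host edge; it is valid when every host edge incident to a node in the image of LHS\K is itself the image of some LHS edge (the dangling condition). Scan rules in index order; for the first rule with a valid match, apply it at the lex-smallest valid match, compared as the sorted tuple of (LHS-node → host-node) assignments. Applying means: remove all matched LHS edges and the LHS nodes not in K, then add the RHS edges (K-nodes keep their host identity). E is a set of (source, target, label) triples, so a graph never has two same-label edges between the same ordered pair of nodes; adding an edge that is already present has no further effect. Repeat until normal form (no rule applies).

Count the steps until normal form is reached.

[0] host  ⇒  6 nodes, 6 edges  {1-p->4 1-p->5 4-q->1 4-p->4 5-q->1 5-p->5}
[1] R3 @ {0↦4, 1↦1}  ⇒  5 nodes, 3 edges  {1-p->5 5-q->1 5-p->5}
[2] R3 @ {0↦5, 1↦1}  ⇒  4 nodes, 0 edges  {∅}
normal form: no rule applies after step 2

Answer: 2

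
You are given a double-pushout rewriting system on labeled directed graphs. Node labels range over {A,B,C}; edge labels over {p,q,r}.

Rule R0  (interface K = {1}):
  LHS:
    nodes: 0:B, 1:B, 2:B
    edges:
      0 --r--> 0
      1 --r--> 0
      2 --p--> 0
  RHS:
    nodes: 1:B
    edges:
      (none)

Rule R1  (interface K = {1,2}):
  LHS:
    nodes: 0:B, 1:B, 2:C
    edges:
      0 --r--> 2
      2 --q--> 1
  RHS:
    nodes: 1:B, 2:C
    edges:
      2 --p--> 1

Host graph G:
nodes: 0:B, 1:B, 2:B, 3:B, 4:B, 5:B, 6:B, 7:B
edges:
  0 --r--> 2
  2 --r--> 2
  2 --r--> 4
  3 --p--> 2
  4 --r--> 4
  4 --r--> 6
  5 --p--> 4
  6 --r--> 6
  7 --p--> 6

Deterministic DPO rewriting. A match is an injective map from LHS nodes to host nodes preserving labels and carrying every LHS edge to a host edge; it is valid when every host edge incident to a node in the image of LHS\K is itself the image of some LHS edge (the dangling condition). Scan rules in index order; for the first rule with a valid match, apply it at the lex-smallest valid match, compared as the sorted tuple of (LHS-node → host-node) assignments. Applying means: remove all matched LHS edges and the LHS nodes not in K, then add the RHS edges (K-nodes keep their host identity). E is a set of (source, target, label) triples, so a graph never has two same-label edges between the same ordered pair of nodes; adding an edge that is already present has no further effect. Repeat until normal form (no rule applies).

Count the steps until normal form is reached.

start.  V:8 E:9  edges: 0-r->2 2-r->2 2-r->4 3-p->2 4-r->4 4-r->6 5-p->4 6-r->6 7-p->6
1. fire R0 via {0↦6, 1↦4, 2↦7}  →  V:6 E:6  edges: 0-r->2 2-r->2 2-r->4 3-p->2 4-r->4 5-p->4
2. fire R0 via {0↦4, 1↦2, 2↦5}  →  V:4 E:3  edges: 0-r->2 2-r->2 3-p->2
3. fire R0 via {0↦2, 1↦0, 2↦3}  →  V:2 E:0  edges: ∅
halt: no rule applies after step 3

Answer: 3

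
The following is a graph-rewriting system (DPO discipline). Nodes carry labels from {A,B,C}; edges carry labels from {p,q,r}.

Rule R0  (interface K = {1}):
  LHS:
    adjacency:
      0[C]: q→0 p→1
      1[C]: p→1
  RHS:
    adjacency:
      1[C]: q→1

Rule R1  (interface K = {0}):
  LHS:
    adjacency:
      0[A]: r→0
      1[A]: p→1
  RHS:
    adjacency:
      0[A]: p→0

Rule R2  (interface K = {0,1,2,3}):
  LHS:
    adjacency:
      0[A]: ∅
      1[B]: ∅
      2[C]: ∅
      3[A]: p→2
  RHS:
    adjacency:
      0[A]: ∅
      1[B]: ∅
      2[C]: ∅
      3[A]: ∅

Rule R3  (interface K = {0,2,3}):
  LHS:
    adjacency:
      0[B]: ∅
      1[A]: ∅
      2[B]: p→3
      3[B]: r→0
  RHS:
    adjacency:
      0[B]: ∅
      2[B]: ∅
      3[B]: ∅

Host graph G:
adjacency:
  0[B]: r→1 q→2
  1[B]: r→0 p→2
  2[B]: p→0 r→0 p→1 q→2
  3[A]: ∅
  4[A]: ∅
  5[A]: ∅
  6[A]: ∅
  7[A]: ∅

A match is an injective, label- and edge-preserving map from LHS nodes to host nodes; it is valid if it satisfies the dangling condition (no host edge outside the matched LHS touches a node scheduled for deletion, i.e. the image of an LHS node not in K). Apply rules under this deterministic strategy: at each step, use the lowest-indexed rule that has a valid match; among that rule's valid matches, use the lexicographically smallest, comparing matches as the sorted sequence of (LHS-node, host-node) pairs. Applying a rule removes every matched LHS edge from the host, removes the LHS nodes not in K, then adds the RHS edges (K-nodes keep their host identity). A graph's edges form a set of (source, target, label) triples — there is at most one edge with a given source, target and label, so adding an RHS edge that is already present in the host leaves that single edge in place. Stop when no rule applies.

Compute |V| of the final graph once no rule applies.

Answer: 5

Steps:
initial: |V|=8 |E|=8  E = 0-r->1 0-q->2 1-r->0 1-p->2 2-p->0 2-r->0 2-p->1 2-q->2
step 1: apply R3 at {0↦0, 1↦3, 2↦1, 3↦2}  → |V|=7 |E|=6  E = 0-r->1 0-q->2 1-r->0 2-p->0 2-p->1 2-q->2
step 2: apply R3 at {0↦0, 1↦4, 2↦2, 3↦1}  → |V|=6 |E|=4  E = 0-r->1 0-q->2 2-p->0 2-q->2
step 3: apply R3 at {0↦1, 1↦5, 2↦2, 3↦0}  → |V|=5 |E|=2  E = 0-q->2 2-q->2
normal form: no rule applies after step 3
NF nodes: {0:B, 1:B, 2:B, 6:A, 7:A}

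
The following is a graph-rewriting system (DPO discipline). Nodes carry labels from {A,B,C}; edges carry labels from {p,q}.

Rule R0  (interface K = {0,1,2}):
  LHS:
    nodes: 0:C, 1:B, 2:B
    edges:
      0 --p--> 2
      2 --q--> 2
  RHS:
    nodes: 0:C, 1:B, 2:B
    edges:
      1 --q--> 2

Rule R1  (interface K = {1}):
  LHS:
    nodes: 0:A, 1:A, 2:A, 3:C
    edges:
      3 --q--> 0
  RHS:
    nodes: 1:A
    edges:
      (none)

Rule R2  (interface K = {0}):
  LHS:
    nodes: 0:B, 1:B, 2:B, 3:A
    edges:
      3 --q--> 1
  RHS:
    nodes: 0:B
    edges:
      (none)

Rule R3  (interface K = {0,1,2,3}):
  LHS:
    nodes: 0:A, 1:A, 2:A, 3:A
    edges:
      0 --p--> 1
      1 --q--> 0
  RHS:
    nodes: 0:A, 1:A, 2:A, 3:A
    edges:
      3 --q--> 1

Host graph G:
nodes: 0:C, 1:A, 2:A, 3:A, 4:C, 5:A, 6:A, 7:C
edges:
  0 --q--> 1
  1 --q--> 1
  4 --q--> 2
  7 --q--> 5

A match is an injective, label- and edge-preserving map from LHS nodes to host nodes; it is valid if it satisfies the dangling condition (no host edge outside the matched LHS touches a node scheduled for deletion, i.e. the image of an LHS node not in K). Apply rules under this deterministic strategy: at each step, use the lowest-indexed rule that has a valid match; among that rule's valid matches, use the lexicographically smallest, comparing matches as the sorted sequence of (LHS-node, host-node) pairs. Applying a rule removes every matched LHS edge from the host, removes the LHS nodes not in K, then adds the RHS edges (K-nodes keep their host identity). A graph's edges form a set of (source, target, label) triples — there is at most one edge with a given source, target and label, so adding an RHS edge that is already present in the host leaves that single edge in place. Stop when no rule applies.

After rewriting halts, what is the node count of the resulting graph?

start.  V:8 E:4  edges: 0-q->1 1-q->1 4-q->2 7-q->5
1. fire R1 via {0↦2, 1↦1, 2↦3, 3↦4}  →  V:5 E:3  edges: 0-q->1 1-q->1 7-q->5
2. fire R1 via {0↦5, 1↦1, 2↦6, 3↦7}  →  V:2 E:2  edges: 0-q->1 1-q->1
halt: no rule applies after step 2
NF nodes: {0:C, 1:A}

Answer: 2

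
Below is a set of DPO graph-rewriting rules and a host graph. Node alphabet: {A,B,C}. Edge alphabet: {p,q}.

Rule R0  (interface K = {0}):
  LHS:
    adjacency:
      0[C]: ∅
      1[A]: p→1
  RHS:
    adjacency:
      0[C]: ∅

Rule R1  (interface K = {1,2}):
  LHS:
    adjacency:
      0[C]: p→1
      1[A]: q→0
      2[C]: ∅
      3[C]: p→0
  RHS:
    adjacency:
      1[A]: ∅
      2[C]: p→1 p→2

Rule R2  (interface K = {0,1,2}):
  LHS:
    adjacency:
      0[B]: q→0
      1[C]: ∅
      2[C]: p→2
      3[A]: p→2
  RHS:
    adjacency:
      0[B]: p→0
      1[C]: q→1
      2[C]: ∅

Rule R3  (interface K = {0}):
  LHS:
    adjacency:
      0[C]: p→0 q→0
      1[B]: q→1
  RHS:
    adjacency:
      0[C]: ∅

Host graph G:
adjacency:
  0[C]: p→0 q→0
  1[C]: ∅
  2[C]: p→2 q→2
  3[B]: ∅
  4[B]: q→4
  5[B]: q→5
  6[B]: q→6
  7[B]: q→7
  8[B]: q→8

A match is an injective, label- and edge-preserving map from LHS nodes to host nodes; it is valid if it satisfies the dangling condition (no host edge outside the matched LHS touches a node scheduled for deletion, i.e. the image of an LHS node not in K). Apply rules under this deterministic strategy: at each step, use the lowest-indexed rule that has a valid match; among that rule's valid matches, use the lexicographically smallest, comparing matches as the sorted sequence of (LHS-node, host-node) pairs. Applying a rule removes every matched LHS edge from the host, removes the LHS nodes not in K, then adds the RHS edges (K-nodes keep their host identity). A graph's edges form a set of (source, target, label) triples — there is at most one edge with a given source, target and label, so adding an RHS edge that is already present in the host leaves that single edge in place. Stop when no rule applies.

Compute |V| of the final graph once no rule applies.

initial: |V|=9 |E|=9  E = 0-p->0 0-q->0 2-p->2 2-q->2 4-q->4 5-q->5 6-q->6 7-q->7 8-q->8
step 1: apply R3 at {0↦0, 1↦4}  → |V|=8 |E|=6  E = 2-p->2 2-q->2 5-q->5 6-q->6 7-q->7 8-q->8
step 2: apply R3 at {0↦2, 1↦5}  → |V|=7 |E|=3  E = 6-q->6 7-q->7 8-q->8
halt: no rule applies after step 2
NF nodes: {0:C, 1:C, 2:C, 3:B, 6:B, 7:B, 8:B}

Answer: 7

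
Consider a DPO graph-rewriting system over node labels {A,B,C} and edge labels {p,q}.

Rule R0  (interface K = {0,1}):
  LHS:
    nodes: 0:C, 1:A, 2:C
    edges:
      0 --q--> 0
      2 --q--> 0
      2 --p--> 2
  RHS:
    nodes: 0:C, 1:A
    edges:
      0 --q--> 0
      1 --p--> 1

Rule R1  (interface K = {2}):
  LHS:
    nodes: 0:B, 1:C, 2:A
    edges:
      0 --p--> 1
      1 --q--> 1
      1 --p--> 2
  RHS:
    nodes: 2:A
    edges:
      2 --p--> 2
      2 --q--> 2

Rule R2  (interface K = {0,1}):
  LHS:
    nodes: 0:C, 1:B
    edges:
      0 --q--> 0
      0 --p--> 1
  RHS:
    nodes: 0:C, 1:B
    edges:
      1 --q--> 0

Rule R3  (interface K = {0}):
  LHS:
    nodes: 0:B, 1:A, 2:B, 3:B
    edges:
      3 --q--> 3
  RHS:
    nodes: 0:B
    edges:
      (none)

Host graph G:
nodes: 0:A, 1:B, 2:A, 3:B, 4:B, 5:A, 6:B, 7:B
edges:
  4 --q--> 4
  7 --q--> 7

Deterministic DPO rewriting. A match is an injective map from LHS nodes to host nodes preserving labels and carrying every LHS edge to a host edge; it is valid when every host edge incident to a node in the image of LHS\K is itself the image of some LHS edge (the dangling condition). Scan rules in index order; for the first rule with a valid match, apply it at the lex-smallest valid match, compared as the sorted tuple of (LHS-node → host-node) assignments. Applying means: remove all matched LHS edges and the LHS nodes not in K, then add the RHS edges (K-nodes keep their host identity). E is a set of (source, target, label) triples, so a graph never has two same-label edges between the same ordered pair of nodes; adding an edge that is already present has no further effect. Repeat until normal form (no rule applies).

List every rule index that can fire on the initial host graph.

Answer: [R3]

Derivation:
R0: no valid match — LHS pattern not found
R1: no valid match — LHS pattern not found
R2: no valid match — LHS pattern not found
R3: 54 valid matches — {0↦1, 1↦0, 2↦3, 3↦4}, {0↦1, 1↦0, 2↦3, 3↦7}, {0↦1, 1↦0, 2↦6, 3↦4} (+51 more)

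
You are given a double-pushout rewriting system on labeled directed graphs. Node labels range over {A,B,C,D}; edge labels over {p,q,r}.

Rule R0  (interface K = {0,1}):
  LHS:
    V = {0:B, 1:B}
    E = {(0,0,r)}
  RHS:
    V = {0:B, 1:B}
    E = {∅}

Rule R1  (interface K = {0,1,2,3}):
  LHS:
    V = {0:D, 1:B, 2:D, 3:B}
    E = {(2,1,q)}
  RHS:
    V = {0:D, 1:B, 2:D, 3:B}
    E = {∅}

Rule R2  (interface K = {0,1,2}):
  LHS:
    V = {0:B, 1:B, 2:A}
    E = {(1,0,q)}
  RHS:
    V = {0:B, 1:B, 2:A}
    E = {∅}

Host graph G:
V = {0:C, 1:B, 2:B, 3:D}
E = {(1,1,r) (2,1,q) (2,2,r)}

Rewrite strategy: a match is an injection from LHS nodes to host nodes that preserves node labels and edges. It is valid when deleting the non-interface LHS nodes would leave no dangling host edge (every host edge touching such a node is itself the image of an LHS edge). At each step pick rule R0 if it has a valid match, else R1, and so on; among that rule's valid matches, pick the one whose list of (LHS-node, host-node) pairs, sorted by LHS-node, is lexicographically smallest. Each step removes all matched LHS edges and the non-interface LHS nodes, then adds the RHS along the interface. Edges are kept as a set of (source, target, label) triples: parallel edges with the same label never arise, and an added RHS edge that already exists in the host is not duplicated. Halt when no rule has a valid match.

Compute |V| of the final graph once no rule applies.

start.  V:4 E:3  edges: 1-r->1 2-q->1 2-r->2
1. fire R0 via {0↦1, 1↦2}  →  V:4 E:2  edges: 2-q->1 2-r->2
2. fire R0 via {0↦2, 1↦1}  →  V:4 E:1  edges: 2-q->1
final graph: no rule applies after step 2
NF nodes: {0:C, 1:B, 2:B, 3:D}

Answer: 4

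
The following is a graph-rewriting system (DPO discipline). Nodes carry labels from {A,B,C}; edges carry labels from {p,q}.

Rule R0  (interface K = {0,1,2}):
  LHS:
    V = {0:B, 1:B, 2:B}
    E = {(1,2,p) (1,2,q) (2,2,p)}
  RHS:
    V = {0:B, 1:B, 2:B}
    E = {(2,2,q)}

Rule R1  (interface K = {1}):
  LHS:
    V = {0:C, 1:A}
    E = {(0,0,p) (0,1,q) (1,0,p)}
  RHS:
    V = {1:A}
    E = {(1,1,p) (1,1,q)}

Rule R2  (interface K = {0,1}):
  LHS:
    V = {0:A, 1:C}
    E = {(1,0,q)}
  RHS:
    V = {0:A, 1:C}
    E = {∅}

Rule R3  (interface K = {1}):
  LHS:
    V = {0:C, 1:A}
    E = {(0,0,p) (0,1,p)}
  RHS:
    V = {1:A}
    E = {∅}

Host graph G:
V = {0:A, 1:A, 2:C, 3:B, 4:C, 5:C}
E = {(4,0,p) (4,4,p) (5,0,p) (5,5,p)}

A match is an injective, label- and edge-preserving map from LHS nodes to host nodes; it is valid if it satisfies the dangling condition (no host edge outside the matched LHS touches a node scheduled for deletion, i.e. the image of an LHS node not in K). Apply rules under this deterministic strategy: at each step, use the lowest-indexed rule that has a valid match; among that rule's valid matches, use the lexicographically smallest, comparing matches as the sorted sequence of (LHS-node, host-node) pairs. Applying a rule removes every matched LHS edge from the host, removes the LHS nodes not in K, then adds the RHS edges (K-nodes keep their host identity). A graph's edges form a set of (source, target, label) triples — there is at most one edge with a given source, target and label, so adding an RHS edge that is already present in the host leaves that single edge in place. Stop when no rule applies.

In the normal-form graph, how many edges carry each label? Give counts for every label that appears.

Answer: (no edges)

Rewrite trace:
initial: |V|=6 |E|=4  E = 4-p->0 4-p->4 5-p->0 5-p->5
step 1: apply R3 at {0↦4, 1↦0}  → |V|=5 |E|=2  E = 5-p->0 5-p->5
step 2: apply R3 at {0↦5, 1↦0}  → |V|=4 |E|=0  E = ∅
final graph: no rule applies after step 2
NF edges: []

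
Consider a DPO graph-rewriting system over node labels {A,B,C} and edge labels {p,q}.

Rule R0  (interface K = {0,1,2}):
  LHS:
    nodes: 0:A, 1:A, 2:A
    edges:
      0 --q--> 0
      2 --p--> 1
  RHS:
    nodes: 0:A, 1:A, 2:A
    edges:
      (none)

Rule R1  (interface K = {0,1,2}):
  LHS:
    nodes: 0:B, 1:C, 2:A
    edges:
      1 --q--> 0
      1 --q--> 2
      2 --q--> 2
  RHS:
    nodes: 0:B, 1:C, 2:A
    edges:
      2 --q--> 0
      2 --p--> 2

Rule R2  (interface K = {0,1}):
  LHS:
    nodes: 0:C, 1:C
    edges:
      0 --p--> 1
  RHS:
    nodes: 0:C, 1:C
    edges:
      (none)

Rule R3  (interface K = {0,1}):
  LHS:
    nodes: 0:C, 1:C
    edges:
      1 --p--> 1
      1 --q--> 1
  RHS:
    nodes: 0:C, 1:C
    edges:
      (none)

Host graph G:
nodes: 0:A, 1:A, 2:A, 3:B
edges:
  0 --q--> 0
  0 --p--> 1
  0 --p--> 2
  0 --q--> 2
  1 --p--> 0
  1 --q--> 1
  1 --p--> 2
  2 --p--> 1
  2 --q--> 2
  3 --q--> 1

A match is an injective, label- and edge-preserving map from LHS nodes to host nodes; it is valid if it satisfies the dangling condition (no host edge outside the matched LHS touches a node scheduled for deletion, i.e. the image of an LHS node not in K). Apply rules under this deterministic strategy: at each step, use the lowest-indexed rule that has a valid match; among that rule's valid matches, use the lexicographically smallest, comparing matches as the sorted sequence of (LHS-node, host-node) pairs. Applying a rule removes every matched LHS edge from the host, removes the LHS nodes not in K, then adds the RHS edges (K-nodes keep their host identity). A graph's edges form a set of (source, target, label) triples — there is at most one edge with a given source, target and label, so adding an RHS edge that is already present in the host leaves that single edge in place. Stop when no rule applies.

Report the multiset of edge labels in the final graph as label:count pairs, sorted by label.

Answer: p:2 q:2

Derivation:
start.  V:4 E:10  edges: 0-q->0 0-p->1 0-p->2 0-q->2 1-p->0 1-q->1 1-p->2 2-p->1 2-q->2 3-q->1
1. fire R0 via {0↦0, 1↦1, 2↦2}  →  V:4 E:8  edges: 0-p->1 0-p->2 0-q->2 1-p->0 1-q->1 1-p->2 2-q->2 3-q->1
2. fire R0 via {0↦1, 1↦2, 2↦0}  →  V:4 E:6  edges: 0-p->1 0-q->2 1-p->0 1-p->2 2-q->2 3-q->1
3. fire R0 via {0↦2, 1↦0, 2↦1}  →  V:4 E:4  edges: 0-p->1 0-q->2 1-p->2 3-q->1
final graph: no rule applies after step 3
NF edges: [(0, 1, 'p'), (0, 2, 'q'), (1, 2, 'p'), (3, 1, 'q')]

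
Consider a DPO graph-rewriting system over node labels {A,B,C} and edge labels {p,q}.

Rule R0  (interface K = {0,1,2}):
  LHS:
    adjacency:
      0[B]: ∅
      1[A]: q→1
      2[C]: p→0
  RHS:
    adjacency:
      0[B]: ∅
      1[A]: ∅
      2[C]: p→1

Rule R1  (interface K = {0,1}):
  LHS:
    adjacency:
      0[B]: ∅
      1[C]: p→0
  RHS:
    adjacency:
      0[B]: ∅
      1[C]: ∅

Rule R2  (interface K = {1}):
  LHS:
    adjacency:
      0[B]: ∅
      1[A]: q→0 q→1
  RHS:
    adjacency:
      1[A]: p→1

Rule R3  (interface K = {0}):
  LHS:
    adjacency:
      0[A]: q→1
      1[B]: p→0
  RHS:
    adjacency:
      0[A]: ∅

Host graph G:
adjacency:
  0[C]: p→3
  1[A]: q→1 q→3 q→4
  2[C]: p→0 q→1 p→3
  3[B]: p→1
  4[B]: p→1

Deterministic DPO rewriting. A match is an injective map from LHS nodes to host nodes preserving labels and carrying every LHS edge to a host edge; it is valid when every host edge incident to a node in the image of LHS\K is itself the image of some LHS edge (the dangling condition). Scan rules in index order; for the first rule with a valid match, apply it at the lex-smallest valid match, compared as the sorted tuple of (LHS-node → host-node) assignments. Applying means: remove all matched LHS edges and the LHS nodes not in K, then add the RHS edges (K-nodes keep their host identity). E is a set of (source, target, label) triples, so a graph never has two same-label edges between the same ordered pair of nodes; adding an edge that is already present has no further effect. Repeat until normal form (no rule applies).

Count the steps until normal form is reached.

Answer: 4

Rewrite trace:
start.  V:5 E:9  edges: 0-p->3 1-q->1 1-q->3 1-q->4 2-p->0 2-q->1 2-p->3 3-p->1 4-p->1
1. fire R0 via {0↦3, 1↦1, 2↦0}  →  V:5 E:8  edges: 0-p->1 1-q->3 1-q->4 2-p->0 2-q->1 2-p->3 3-p->1 4-p->1
2. fire R1 via {0↦3, 1↦2}  →  V:5 E:7  edges: 0-p->1 1-q->3 1-q->4 2-p->0 2-q->1 3-p->1 4-p->1
3. fire R3 via {0↦1, 1↦3}  →  V:4 E:5  edges: 0-p->1 1-q->4 2-p->0 2-q->1 4-p->1
4. fire R3 via {0↦1, 1↦4}  →  V:3 E:3  edges: 0-p->1 2-p->0 2-q->1
final graph: no rule applies after step 4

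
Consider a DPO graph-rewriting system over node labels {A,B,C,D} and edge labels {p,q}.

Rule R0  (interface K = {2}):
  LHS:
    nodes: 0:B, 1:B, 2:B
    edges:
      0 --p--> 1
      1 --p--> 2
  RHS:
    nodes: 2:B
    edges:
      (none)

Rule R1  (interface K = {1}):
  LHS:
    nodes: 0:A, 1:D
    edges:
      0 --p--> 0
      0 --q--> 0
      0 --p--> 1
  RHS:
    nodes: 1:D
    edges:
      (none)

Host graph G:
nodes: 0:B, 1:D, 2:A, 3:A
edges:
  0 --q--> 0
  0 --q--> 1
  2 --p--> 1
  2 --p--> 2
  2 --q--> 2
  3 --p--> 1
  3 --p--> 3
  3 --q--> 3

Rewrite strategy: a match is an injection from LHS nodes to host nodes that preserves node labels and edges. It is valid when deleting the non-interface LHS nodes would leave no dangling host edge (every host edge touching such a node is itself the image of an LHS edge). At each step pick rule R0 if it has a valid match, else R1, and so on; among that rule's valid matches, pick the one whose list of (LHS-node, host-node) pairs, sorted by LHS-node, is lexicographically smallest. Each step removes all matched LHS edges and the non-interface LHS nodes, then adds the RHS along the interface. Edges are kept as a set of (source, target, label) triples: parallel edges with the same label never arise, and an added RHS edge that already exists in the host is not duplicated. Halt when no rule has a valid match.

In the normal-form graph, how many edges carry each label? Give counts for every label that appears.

Answer: q:2

Derivation:
start.  V:4 E:8  edges: 0-q->0 0-q->1 2-p->1 2-p->2 2-q->2 3-p->1 3-p->3 3-q->3
1. fire R1 via {0↦2, 1↦1}  →  V:3 E:5  edges: 0-q->0 0-q->1 3-p->1 3-p->3 3-q->3
2. fire R1 via {0↦3, 1↦1}  →  V:2 E:2  edges: 0-q->0 0-q->1
halt: no rule applies after step 2
NF edges: [(0, 0, 'q'), (0, 1, 'q')]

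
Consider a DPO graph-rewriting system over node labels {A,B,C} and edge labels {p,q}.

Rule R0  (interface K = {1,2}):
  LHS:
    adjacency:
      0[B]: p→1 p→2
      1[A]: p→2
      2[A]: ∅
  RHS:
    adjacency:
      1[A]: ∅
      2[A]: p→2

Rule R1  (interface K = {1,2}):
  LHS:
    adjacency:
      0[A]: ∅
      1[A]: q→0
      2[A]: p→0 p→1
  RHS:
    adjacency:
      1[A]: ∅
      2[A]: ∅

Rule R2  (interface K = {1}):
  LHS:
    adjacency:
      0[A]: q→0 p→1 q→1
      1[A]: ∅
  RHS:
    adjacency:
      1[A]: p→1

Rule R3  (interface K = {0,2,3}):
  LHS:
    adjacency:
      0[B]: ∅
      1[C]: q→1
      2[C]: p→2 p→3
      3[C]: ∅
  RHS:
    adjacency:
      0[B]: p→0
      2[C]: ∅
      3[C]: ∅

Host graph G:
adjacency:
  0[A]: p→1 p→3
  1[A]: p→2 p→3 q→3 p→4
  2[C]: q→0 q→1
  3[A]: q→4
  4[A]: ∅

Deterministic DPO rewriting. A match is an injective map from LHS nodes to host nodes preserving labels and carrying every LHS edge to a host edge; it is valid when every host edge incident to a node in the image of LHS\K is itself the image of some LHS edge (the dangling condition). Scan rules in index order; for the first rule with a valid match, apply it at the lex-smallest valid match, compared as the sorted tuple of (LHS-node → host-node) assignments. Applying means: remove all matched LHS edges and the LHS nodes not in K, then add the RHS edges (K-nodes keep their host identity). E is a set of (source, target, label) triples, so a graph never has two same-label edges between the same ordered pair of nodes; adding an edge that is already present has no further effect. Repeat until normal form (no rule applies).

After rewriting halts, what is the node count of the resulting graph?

Answer: 3

Steps:
start.  V:5 E:9  edges: 0-p->1 0-p->3 1-p->2 1-p->3 1-q->3 1-p->4 2-q->0 2-q->1 3-q->4
1. fire R1 via {0↦4, 1↦3, 2↦1}  →  V:4 E:6  edges: 0-p->1 0-p->3 1-p->2 1-q->3 2-q->0 2-q->1
2. fire R1 via {0↦3, 1↦1, 2↦0}  →  V:3 E:3  edges: 1-p->2 2-q->0 2-q->1
final graph: no rule applies after step 2
NF nodes: {0:A, 1:A, 2:C}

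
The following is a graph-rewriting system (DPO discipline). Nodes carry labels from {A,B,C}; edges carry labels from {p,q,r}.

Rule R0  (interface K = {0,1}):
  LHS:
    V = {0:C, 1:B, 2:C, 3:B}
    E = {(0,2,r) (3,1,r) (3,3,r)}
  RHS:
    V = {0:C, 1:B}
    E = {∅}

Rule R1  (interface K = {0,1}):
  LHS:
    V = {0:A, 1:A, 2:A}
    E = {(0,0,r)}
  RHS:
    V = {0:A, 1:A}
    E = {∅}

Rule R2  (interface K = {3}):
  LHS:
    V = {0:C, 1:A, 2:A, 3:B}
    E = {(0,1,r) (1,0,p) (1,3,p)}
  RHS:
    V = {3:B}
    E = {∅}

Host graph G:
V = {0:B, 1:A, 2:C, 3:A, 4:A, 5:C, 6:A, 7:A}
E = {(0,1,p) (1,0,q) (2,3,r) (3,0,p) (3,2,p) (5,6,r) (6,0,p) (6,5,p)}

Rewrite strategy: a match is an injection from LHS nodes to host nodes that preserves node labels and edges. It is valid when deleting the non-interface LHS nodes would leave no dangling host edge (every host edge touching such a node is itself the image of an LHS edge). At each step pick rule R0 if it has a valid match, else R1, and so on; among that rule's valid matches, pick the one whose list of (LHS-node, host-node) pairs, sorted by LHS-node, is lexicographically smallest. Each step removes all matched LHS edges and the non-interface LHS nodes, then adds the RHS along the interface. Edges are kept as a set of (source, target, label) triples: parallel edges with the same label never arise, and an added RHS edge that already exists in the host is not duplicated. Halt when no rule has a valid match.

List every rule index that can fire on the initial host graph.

R0: no valid match — LHS pattern not found
R1: no valid match — LHS pattern not found
R2: 4 valid matches — {0↦2, 1↦3, 2↦4, 3↦0}, {0↦2, 1↦3, 2↦7, 3↦0}, {0↦5, 1↦6, 2↦4, 3↦0} (+1 more)

Answer: [R2]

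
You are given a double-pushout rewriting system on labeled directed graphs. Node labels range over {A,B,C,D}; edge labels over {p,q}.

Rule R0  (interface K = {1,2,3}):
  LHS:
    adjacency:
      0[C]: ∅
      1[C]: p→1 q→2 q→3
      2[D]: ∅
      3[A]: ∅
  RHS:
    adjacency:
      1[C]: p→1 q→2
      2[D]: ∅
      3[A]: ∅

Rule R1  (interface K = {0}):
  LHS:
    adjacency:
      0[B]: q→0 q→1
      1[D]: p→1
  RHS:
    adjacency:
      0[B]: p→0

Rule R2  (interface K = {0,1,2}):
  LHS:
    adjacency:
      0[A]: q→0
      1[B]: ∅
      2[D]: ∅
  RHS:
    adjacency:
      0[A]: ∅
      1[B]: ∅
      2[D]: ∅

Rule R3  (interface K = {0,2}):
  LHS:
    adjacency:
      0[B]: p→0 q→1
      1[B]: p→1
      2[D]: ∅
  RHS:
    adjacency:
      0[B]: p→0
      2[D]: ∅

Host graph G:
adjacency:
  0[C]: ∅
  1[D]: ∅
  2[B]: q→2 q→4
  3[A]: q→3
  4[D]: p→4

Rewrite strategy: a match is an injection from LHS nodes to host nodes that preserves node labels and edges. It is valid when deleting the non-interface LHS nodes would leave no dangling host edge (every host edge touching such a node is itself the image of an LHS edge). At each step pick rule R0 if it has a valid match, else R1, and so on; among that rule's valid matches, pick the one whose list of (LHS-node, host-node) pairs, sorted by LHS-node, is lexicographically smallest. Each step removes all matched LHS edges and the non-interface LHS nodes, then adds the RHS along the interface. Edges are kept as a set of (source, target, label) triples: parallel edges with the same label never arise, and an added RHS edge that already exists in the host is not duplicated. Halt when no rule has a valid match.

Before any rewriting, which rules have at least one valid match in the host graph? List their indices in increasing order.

Answer: [R1,R2]

Derivation:
R0: no valid match — LHS pattern not found
R1: 1 valid match — {0↦2, 1↦4}
R2: 2 valid matches — {0↦3, 1↦2, 2↦1}, {0↦3, 1↦2, 2↦4}
R3: no valid match — LHS pattern not found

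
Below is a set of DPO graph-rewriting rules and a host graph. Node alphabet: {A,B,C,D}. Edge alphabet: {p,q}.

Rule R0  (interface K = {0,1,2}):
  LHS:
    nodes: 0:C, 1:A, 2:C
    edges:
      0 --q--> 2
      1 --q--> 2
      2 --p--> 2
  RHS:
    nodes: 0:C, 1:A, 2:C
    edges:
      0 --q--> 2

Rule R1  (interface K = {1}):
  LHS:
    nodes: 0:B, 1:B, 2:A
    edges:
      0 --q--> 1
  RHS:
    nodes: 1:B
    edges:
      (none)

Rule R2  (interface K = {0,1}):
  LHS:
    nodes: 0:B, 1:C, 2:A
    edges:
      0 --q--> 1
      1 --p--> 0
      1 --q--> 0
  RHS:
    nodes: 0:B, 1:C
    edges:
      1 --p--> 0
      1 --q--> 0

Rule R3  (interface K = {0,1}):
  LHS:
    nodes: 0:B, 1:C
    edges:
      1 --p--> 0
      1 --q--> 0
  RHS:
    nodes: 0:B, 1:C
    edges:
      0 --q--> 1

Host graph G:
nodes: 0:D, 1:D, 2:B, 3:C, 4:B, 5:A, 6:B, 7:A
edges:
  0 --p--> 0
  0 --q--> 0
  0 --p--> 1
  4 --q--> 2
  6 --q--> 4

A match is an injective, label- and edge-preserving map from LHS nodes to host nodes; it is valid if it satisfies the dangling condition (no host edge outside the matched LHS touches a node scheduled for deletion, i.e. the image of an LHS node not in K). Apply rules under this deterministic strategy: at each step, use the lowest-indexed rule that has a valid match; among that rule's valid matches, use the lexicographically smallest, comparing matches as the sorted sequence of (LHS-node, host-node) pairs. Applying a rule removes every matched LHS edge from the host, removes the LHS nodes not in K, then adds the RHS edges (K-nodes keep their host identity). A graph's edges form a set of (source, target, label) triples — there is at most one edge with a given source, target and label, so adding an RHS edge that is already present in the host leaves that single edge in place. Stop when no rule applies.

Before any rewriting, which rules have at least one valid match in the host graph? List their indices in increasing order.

R0: no valid match — LHS pattern not found
R1: 2 valid matches — {0↦6, 1↦4, 2↦5}, {0↦6, 1↦4, 2↦7}
R2: no valid match — LHS pattern not found
R3: no valid match — LHS pattern not found

Answer: [R1]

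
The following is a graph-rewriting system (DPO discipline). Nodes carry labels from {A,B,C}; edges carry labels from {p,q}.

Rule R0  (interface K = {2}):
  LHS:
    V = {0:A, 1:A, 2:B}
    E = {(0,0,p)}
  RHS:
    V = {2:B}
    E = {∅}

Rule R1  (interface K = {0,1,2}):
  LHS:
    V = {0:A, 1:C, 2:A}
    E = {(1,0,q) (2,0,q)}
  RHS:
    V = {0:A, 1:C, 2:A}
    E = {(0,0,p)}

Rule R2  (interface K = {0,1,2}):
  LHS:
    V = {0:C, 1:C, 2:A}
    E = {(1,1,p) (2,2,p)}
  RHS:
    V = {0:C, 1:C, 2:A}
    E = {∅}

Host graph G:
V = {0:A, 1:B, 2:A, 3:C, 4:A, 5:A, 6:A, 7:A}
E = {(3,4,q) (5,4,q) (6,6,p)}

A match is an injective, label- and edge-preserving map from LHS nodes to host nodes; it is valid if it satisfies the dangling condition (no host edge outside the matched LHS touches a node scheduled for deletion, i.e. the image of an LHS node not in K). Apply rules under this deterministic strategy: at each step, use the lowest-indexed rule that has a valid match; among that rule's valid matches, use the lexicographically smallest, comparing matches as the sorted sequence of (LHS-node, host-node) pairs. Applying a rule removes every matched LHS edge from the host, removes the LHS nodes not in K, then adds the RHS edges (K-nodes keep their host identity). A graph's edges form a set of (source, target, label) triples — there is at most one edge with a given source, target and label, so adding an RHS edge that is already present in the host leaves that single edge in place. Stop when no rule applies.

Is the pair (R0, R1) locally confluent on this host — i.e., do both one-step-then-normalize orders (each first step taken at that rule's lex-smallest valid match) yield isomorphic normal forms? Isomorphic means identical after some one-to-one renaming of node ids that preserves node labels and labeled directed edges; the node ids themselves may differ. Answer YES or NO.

Answer: YES

Derivation:
branch R0-first: apply at {0↦6, 1↦0, 2↦1} → |E|=2, then 2 more step(s) → NF |V|=4 |E|=0 V={1:B, 3:C, 5:A, 7:A} E=∅
branch R1-first: apply at {0↦4, 1↦3, 2↦5} → |E|=2, then 2 more step(s) → NF |V|=4 |E|=0 V={1:B, 3:C, 5:A, 7:A} E=∅
graphs isomorphic (equal up to label-preserving node renaming)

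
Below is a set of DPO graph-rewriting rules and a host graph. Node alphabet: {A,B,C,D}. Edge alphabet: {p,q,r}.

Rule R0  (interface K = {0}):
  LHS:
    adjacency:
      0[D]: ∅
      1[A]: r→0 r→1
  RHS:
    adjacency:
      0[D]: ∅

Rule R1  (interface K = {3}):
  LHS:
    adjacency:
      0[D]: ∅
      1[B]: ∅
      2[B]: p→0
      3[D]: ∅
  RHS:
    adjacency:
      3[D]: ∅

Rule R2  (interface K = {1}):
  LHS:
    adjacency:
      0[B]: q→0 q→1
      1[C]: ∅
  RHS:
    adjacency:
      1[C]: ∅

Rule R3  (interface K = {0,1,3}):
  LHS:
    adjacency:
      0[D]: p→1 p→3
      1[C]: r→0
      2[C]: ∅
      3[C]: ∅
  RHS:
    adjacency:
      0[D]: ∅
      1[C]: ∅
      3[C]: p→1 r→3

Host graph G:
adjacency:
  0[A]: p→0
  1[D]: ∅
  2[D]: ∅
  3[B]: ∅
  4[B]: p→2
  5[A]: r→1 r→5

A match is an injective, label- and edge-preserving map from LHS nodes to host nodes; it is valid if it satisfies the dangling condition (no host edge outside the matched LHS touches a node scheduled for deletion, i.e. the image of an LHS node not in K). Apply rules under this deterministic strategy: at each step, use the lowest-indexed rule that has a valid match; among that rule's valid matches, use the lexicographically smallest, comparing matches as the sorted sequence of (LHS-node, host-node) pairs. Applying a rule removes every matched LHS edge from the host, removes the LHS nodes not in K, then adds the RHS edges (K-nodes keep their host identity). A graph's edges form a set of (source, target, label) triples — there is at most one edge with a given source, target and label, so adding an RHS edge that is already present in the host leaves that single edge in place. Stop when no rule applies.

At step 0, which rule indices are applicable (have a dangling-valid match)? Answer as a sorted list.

R0: 1 valid match — {0↦1, 1↦5}
R1: 1 valid match — {0↦2, 1↦3, 2↦4, 3↦1}
R2: no valid match — LHS pattern not found
R3: no valid match — LHS pattern not found

Answer: [R0,R1]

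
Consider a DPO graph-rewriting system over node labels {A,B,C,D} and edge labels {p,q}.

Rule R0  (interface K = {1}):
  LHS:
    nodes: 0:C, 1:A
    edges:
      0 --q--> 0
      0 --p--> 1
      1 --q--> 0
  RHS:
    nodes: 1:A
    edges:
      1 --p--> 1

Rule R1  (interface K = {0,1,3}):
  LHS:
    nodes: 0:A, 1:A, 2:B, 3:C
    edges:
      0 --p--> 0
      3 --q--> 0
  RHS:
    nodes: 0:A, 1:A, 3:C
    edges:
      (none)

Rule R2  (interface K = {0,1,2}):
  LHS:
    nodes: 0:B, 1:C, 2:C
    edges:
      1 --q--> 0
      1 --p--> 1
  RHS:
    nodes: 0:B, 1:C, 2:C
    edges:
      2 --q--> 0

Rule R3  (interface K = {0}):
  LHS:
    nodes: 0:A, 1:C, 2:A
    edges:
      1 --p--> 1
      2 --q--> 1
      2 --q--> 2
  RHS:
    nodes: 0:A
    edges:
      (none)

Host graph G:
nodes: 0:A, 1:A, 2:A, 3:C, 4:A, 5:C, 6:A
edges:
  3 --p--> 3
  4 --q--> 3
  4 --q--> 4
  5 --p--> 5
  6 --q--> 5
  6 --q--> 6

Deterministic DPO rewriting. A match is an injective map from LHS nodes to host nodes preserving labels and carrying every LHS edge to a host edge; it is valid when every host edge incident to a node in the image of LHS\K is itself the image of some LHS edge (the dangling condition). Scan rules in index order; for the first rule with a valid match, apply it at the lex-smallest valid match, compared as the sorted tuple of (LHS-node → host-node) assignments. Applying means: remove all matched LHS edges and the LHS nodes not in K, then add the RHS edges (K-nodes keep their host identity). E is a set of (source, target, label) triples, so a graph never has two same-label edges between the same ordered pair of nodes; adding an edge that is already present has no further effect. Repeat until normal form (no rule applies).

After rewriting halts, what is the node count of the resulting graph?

initial: |V|=7 |E|=6  E = 3-p->3 4-q->3 4-q->4 5-p->5 6-q->5 6-q->6
step 1: apply R3 at {0↦0, 1↦3, 2↦4}  → |V|=5 |E|=3  E = 5-p->5 6-q->5 6-q->6
step 2: apply R3 at {0↦0, 1↦5, 2↦6}  → |V|=3 |E|=0  E = ∅
final graph: no rule applies after step 2
NF nodes: {0:A, 1:A, 2:A}

Answer: 3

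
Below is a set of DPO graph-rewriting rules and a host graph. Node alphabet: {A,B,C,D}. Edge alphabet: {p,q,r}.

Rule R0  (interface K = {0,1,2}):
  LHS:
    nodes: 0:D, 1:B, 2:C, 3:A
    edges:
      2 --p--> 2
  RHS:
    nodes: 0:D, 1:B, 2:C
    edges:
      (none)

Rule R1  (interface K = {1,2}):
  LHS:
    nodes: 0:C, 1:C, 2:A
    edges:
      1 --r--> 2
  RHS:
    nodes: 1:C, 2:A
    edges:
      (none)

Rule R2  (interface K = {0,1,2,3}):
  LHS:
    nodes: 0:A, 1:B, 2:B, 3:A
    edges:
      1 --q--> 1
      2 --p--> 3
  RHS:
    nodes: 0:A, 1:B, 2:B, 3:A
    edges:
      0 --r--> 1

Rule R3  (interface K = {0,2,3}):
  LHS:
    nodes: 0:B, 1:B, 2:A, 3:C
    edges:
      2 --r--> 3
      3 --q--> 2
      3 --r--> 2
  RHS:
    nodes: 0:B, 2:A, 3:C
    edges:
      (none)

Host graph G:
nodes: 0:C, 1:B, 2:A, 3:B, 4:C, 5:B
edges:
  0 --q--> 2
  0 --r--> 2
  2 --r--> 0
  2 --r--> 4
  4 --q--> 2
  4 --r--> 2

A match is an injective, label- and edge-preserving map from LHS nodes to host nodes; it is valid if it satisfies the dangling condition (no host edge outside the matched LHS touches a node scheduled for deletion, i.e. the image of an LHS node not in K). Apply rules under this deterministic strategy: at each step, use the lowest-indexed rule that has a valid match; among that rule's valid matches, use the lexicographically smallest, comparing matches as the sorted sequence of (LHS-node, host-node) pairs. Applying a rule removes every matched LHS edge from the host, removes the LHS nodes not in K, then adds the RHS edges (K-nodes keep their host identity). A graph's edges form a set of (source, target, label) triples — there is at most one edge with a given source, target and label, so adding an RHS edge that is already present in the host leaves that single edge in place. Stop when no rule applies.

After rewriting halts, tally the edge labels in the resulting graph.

initial: |V|=6 |E|=6  E = 0-q->2 0-r->2 2-r->0 2-r->4 4-q->2 4-r->2
step 1: apply R3 at {0↦1, 1↦3, 2↦2, 3↦0}  → |V|=5 |E|=3  E = 2-r->4 4-q->2 4-r->2
step 2: apply R1 at {0↦0, 1↦4, 2↦2}  → |V|=4 |E|=2  E = 2-r->4 4-q->2
normal form: no rule applies after step 2
NF edges: [(2, 4, 'r'), (4, 2, 'q')]

Answer: q:1 r:1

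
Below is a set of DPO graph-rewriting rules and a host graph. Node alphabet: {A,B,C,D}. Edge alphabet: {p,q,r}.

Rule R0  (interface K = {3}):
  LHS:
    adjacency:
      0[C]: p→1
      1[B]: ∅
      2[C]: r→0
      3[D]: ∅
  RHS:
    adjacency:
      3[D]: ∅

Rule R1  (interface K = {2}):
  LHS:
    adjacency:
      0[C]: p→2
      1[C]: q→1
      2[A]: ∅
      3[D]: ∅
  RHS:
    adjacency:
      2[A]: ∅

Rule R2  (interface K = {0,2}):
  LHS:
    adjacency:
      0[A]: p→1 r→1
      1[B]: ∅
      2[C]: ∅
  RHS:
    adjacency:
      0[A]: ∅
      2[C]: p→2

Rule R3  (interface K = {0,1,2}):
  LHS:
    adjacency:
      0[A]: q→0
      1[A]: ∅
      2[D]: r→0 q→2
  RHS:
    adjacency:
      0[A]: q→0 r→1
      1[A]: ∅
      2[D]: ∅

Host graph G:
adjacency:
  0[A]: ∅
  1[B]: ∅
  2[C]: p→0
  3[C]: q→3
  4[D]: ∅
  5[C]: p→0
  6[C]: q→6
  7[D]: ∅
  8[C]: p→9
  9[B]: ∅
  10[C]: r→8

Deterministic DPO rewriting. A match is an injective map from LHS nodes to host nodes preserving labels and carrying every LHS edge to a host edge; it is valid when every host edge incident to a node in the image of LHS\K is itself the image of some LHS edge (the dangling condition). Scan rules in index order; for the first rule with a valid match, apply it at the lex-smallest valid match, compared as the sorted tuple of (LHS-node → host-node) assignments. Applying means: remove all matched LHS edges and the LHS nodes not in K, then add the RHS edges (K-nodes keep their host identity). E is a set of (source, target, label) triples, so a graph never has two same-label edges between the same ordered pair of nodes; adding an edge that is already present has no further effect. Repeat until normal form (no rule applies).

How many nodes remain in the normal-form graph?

initial: |V|=11 |E|=6  E = 2-p->0 3-q->3 5-p->0 6-q->6 8-p->9 10-r->8
step 1: apply R0 at {0↦8, 1↦9, 2↦10, 3↦4}  → |V|=8 |E|=4  E = 2-p->0 3-q->3 5-p->0 6-q->6
step 2: apply R1 at {0↦2, 1↦3, 2↦0, 3↦4}  → |V|=5 |E|=2  E = 5-p->0 6-q->6
step 3: apply R1 at {0↦5, 1↦6, 2↦0, 3↦7}  → |V|=2 |E|=0  E = ∅
final graph: no rule applies after step 3
NF nodes: {0:A, 1:B}

Answer: 2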